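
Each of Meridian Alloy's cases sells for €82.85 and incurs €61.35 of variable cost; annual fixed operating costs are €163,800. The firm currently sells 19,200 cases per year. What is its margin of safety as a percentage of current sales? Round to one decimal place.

60.3%

Contribution margin per unit = €82.85 − €61.35 = €21.50. Break-even units = €163,800 ÷ €21.50 = 7,618.60; break-even revenue = 7,618.60 × €82.85 = €631,201.40.
Current sales = 19,200 × €82.85 = €1,590,720.00.
Margin of safety = (€1,590,720.00 − €631,201.40) ÷ €1,590,720.00 = 60.3%.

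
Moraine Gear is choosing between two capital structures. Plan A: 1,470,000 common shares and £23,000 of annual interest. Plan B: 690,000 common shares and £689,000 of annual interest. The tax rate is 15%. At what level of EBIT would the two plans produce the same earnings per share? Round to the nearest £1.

At indifference, (EBIT − 23,000)(1 − t)/1,470,000 = (EBIT − 689,000)(1 − t)/690,000.
The (1 − t) factor cancels: (EBIT − 23,000) × 690,000 = (EBIT − 689,000) × 1,470,000.
EBIT × (1,470,000 − 690,000) = 689,000 × 1,470,000 − 23,000 × 690,000 = 996,960,000,000, so EBIT = 996,960,000,000 ÷ 780,000 = 1,278,153.85.

£1,278,154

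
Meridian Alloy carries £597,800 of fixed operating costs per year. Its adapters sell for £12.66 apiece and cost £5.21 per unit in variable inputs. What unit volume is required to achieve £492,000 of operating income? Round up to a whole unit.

146,282 adapters

Each unit contributes £12.66 − £5.21 = £7.45.
Required volume = (fixed costs + target profit) ÷ CM = (£597,800 + £492,000) ÷ £7.45 = 146,281.88, so 146,282 adapters.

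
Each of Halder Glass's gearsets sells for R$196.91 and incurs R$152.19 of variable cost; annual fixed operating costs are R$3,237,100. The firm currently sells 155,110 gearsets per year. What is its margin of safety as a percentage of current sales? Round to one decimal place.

Contribution margin per unit = R$196.91 − R$152.19 = R$44.72. Break-even units = R$3,237,100 ÷ R$44.72 = 72,385.96; break-even revenue = 72,385.96 × R$196.91 = R$14,253,518.81.
Actual sales revenue = 155,110 × R$196.91 = R$30,542,710.10.
Margin of safety = (R$30,542,710.10 − R$14,253,518.81) ÷ R$30,542,710.10 = 53.3%.

53.3%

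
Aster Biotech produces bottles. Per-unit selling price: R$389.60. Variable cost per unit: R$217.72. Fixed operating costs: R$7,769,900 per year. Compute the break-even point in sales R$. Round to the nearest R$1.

R$17,612,014

Contribution margin per unit = R$389.60 − R$217.72 = R$171.88, a CM ratio of R$171.88 ÷ R$389.60 = 0.4412.
Break-even sales = FC ÷ CM ratio = R$7,769,900 × R$389.60 / R$171.88 = R$17,612,014.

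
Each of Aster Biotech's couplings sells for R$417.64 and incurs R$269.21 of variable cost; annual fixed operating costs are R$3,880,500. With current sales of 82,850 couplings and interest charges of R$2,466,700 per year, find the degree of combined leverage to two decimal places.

2.07

Total contribution margin = 82,850 × R$148.43 = R$12,297,425.50.
EBIT = R$12,297,425.50 − R$3,880,500 = R$8,416,925.50. Interest = R$2,466,700.00.
DOL = R$12,297,425.50 ÷ R$8,416,925.50 = 1.4610; DFL = R$8,416,925.50 ÷ R$5,950,225.50 = 1.4146.
Combined leverage = 1.4610 × 1.4146 = 2.0667.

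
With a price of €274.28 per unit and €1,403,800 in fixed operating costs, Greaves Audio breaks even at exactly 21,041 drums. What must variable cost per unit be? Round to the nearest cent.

At break-even, FC = Q × (P − VC), so P − VC = €1,403,800 ÷ 21,041 = €66.7174.
Hence VC = price − CM = €274.28 − €66.7174 = €207.56.

€207.56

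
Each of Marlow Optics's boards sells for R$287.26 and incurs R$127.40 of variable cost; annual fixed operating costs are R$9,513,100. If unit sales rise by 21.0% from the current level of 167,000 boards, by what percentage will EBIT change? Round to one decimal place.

At 167,000 units, contribution = 167,000 × R$159.86 = R$26,696,620.00.
Subtracting fixed costs: EBIT = R$26,696,620.00 − R$9,513,100 = R$17,183,520.00.
So DOL = total CM / EBIT = R$26,696,620.00 / R$17,183,520.00 = 1.5536.
%ΔEBIT = DOL × %ΔSales = 1.5536 × +21.0% = +32.6%.

+32.6%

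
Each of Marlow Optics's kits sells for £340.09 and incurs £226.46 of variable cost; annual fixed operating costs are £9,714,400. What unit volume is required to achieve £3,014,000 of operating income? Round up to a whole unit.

Unit CM = price − variable cost = £340.09 − £226.46 = £113.63.
Required volume = (fixed costs + target profit) ÷ CM = (£9,714,400 + £3,014,000) ÷ £113.63 = 112,016.19, so 112,017 kits.

112,017 kits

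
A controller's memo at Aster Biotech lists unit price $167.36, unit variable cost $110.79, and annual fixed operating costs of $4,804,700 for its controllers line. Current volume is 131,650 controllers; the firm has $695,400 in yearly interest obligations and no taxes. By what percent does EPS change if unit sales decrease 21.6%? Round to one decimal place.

-82.6%

Contribution at this volume is 131,650 × $56.57 = $7,447,440.50.
Operating income = contribution − fixed costs = $7,447,440.50 − $4,804,700 = $2,642,740.50.
After interest of $695,400.00, pre-tax earnings = $1,947,340.50.
DCL = total CM / (EBIT − I) = $7,447,440.50 / $1,947,340.50 = 3.8244.
%ΔEPS = DCL × %ΔSales = 3.8244 × -21.6% = -82.6%.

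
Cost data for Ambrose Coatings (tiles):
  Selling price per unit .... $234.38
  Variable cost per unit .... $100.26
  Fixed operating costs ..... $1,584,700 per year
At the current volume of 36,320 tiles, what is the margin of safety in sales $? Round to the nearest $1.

$5,743,356

Contribution margin per unit = $234.38 − $100.26 = $134.12. Break-even units = $1,584,700 ÷ $134.12 = 11,815.54; break-even revenue = 11,815.54 × $234.38 = $2,769,325.87.
Actual sales revenue = 36,320 × $234.38 = $8,512,681.60.
Margin of safety = $8,512,681.60 − $2,769,325.87 = $5,743,356.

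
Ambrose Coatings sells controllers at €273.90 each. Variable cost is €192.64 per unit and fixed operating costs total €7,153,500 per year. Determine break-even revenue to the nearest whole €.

€24,112,031

Contribution margin per unit = €273.90 − €192.64 = €81.26, a CM ratio of €81.26 ÷ €273.90 = 0.2967.
Break-even sales = FC ÷ CM ratio = €7,153,500 × €273.90 / €81.26 = €24,112,031.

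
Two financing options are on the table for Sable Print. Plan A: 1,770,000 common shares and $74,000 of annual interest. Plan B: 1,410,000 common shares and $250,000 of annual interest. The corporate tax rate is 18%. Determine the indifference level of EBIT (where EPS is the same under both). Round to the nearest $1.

$939,333

Set EPS_A = EPS_B: (EBIT − $74,000)(1 − 0.18) ÷ 1,770,000 = (EBIT − $250,000)(1 − 0.18) ÷ 1,410,000.
The (1 − t) factor cancels: (EBIT − 74,000) × 1,410,000 = (EBIT − 250,000) × 1,770,000.
Solving, EBIT = (250,000·1,770,000 − 74,000·1,410,000) / (1,770,000 − 1,410,000) = 338,160,000,000 / 360,000 = 939,333.33.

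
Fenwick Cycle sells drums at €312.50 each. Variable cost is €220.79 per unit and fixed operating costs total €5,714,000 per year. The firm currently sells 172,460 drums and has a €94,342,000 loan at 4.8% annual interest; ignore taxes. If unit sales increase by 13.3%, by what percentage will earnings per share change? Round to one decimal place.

Contribution at this volume is 172,460 × €91.71 = €15,816,306.60.
Operating income = contribution − fixed costs = €15,816,306.60 − €5,714,000 = €10,102,306.60.
After interest of €4,528,416.00, pre-tax earnings = €5,573,890.60.
DCL = total CM / (EBIT − I) = €15,816,306.60 / €5,573,890.60 = 2.8376.
EPS therefore changes by 2.8376 × (+13.3%) = +37.7%.

+37.7%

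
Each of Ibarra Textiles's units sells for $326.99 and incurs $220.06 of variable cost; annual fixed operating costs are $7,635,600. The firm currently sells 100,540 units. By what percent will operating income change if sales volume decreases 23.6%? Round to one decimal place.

-81.4%

Total contribution margin = 100,540 × $106.93 = $10,750,742.20.
EBIT = $10,750,742.20 − $7,635,600 = $3,115,142.20.
DOL = contribution ÷ EBIT = $10,750,742.20 ÷ $3,115,142.20 = 3.4511.
%ΔEBIT = DOL × %ΔSales = 3.4511 × -23.6% = -81.4%.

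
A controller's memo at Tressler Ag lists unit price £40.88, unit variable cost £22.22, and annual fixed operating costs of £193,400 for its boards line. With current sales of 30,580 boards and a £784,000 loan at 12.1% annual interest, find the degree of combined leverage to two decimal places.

2.02

Contribution at this volume is 30,580 × £18.66 = £570,622.80.
EBIT = £570,622.80 − £193,400 = £377,222.80. Interest = £94,864.00, so EBIT − I = £282,358.80.
Degree of total leverage = total CM / (EBIT − interest) = £570,622.80 / £282,358.80 = 2.0209.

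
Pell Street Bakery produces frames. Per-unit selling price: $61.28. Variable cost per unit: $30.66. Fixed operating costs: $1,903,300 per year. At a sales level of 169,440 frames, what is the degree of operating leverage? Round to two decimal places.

1.58

At 169,440 units, contribution = 169,440 × $30.62 = $5,188,252.80.
Operating income = contribution − fixed costs = $5,188,252.80 − $1,903,300 = $3,284,952.80.
So DOL = total CM / EBIT = $5,188,252.80 / $3,284,952.80 = 1.5794.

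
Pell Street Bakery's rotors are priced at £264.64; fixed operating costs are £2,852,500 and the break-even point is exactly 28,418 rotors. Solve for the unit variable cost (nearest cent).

At break-even, FC = Q × (P − VC), so P − VC = £2,852,500 ÷ 28,418 = £100.3765.
Hence VC = price − CM = £264.64 − £100.3765 = £164.26.

£164.26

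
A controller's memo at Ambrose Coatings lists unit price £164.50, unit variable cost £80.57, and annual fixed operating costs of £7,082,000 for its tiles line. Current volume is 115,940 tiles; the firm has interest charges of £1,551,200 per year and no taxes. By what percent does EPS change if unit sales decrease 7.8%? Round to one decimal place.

-69.1%

At 115,940 units, contribution = 115,940 × £83.93 = £9,730,844.20.
Subtracting fixed costs: EBIT = £9,730,844.20 − £7,082,000 = £2,648,844.20.
Interest = £1,551,200.00, so EBIT − I = £1,097,644.20.
Degree of combined leverage = contribution ÷ (EBIT − I) = £9,730,844.20 ÷ £1,097,644.20 = 8.8652.
%ΔEPS = DCL × %ΔSales = 8.8652 × -7.8% = -69.1%.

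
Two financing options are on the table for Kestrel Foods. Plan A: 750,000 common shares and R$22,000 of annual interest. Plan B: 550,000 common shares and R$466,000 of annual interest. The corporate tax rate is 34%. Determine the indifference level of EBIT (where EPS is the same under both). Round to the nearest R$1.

At indifference, (EBIT − 22,000)(1 − t)/750,000 = (EBIT − 466,000)(1 − t)/550,000.
Cancelling (1 − t) and cross-multiplying: 550,000·(EBIT − 22,000) = 750,000·(EBIT − 466,000).
EBIT × (750,000 − 550,000) = 466,000 × 750,000 − 22,000 × 550,000 = 337,400,000,000, so EBIT = 337,400,000,000 ÷ 200,000 = 1,687,000.00.

R$1,687,000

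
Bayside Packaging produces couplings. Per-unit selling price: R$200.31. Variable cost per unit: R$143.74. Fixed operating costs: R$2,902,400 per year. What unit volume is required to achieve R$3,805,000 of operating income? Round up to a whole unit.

118,569 couplings

Unit CM = price − variable cost = R$200.31 − R$143.74 = R$56.57.
Need Q such that Q × R$56.57 − R$2,902,400 = R$3,805,000, i.e. Q = R$6,707,400 / R$56.57 = 118,568.15 → 118,569.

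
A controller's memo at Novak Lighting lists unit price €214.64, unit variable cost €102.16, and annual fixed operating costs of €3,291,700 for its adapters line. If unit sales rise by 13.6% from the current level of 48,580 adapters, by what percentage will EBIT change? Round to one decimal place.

At 48,580 units, contribution = 48,580 × €112.48 = €5,464,278.40.
Operating income = contribution − fixed costs = €5,464,278.40 − €3,291,700 = €2,172,578.40.
So DOL = total CM / EBIT = €5,464,278.40 / €2,172,578.40 = 2.5151.
So EBIT moves 2.5151 × (+13.6%) = +34.2%.

+34.2%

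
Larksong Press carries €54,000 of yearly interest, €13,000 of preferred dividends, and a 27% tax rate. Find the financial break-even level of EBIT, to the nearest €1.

€71,808

Preferred dividends are paid after tax, so their pre-tax equivalent is €13,000 ÷ (1 − 0.27) = €17,808.22.
Financial break-even EBIT = interest + D_p ÷ (1 − t) = €54,000 + €17,808.22 = €71,808.22.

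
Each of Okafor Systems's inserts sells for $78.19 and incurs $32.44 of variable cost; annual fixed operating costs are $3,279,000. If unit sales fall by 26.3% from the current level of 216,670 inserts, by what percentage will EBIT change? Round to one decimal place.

At 216,670 units, contribution = 216,670 × $45.75 = $9,912,652.50.
Subtracting fixed costs: EBIT = $9,912,652.50 − $3,279,000 = $6,633,652.50.
DOL = contribution ÷ EBIT = $9,912,652.50 ÷ $6,633,652.50 = 1.4943.
%ΔEBIT = DOL × %ΔSales = 1.4943 × -26.3% = -39.3%.

-39.3%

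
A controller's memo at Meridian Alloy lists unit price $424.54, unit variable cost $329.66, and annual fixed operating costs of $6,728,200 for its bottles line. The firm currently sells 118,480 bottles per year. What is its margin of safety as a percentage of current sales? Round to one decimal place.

Contribution margin per unit = $424.54 − $329.66 = $94.88. Break-even units = $6,728,200 ÷ $94.88 = 70,912.73; break-even revenue = 70,912.73 × $424.54 = $30,105,291.19.
Current sales = 118,480 × $424.54 = $50,299,499.20.
Margin of safety = ($50,299,499.20 − $30,105,291.19) ÷ $50,299,499.20 = 40.1%.

40.1%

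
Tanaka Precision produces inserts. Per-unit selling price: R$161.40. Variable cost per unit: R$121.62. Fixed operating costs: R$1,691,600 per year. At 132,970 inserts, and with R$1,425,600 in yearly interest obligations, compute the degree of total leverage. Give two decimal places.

Contribution at this volume is 132,970 × R$39.78 = R$5,289,546.60.
Operating income = contribution − fixed costs = R$5,289,546.60 − R$1,691,600 = R$3,597,946.60. Interest = R$1,425,600.00, so EBIT − I = R$2,172,346.60.
Degree of total leverage = total CM / (EBIT − interest) = R$5,289,546.60 / R$2,172,346.60 = 2.4349.

2.43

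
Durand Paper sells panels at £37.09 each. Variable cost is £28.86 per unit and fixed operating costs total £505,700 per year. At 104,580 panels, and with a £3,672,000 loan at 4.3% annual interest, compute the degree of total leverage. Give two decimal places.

Contribution at this volume is 104,580 × £8.23 = £860,693.40.
Subtracting fixed costs: EBIT = £860,693.40 − £505,700 = £354,993.40. Interest = £157,896.00.
DOL = £860,693.40 ÷ £354,993.40 = 2.4245; DFL = £354,993.40 ÷ £197,097.40 = 1.8011.
Combined leverage = 2.4245 × 1.8011 = 4.3668.

4.37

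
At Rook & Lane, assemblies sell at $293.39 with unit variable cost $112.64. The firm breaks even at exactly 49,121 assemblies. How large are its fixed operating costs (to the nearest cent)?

Contribution margin per unit = $293.39 − $112.64 = $180.75.
Since BE = FC / CM, FC = 49,121 × $180.75 = $8,878,620.75.

$8,878,620.75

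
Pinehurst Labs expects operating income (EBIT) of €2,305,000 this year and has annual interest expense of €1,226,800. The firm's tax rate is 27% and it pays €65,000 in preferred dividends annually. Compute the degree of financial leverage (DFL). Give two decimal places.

Interest = €1,226,800.00.
Preferred dividends grossed up pre-tax: €65,000 / (1 − 0.27) = €89,041.10.
DFL = EBIT ÷ [EBIT − I − D_p/(1−t)] = €2,305,000 ÷ [€2,305,000 − €1,226,800.00 − €89,041.10] = €2,305,000 ÷ €989,158.90 = 2.3303.

2.33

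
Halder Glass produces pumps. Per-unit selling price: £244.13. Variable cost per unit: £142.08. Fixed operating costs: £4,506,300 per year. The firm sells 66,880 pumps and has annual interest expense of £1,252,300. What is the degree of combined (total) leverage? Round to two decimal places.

6.40

Contribution at this volume is 66,880 × £102.05 = £6,825,104.00.
Operating income = contribution − fixed costs = £6,825,104.00 − £4,506,300 = £2,318,804.00. Interest = £1,252,300.00, so EBIT − I = £1,066,504.00.
DCL = contribution ÷ (EBIT − I) = £6,825,104.00 ÷ £1,066,504.00 = 6.3995.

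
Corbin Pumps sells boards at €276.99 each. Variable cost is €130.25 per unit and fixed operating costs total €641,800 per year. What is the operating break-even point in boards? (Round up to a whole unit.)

Each unit contributes €276.99 − €130.25 = €146.74.
Break-even volume = fixed costs ÷ CM per unit = €641,800 ÷ €146.74 = 4,373.72, so 4,374 boards.

4,374 boards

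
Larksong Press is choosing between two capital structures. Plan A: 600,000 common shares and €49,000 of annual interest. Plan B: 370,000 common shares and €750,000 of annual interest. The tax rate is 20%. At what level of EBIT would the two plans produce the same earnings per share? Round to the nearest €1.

At indifference, (EBIT − 49,000)(1 − t)/600,000 = (EBIT − 750,000)(1 − t)/370,000.
Cancelling (1 − t) and cross-multiplying: 370,000·(EBIT − 49,000) = 600,000·(EBIT − 750,000).
EBIT × (600,000 − 370,000) = 750,000 × 600,000 − 49,000 × 370,000 = 431,870,000,000, so EBIT = 431,870,000,000 ÷ 230,000 = 1,877,695.65.

€1,877,696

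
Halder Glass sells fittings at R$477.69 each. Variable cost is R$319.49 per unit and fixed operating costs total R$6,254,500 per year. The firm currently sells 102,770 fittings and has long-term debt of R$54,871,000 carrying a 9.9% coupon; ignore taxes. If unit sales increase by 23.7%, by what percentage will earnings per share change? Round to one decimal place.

Contribution at this volume is 102,770 × R$158.20 = R$16,258,214.00.
Subtracting fixed costs: EBIT = R$16,258,214.00 − R$6,254,500 = R$10,003,714.00.
After interest of R$5,432,229.00, pre-tax earnings = R$4,571,485.00.
DCL = total CM / (EBIT − I) = R$16,258,214.00 / R$4,571,485.00 = 3.5564.
EPS therefore changes by 3.5564 × (+23.7%) = +84.3%.

+84.3%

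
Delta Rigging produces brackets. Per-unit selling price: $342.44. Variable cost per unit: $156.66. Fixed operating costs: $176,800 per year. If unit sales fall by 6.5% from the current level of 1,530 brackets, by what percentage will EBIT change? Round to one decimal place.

At 1,530 units, contribution = 1,530 × $185.78 = $284,243.40.
Operating income = contribution − fixed costs = $284,243.40 − $176,800 = $107,443.40.
Degree of operating leverage = $284,243.40 / $107,443.40 = 2.6455.
%ΔEBIT = DOL × %ΔSales = 2.6455 × -6.5% = -17.2%.

-17.2%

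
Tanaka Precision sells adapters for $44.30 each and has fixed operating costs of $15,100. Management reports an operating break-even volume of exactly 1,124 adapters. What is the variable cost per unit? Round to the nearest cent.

Contribution per unit must be FC / Q = $15,100 / 1,124 = $13.4342.
Hence VC = price − CM = $44.30 − $13.4342 = $30.87.

$30.87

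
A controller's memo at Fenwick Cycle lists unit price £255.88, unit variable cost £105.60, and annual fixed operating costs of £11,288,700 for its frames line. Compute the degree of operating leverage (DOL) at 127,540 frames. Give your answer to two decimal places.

2.43

Contribution at this volume is 127,540 × £150.28 = £19,166,711.20.
Subtracting fixed costs: EBIT = £19,166,711.20 − £11,288,700 = £7,878,011.20.
DOL = contribution ÷ EBIT = £19,166,711.20 ÷ £7,878,011.20 = 2.4329.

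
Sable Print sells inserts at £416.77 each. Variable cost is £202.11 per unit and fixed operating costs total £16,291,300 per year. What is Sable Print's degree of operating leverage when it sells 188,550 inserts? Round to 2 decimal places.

Contribution at this volume is 188,550 × £214.66 = £40,474,143.00.
Operating income = contribution − fixed costs = £40,474,143.00 − £16,291,300 = £24,182,843.00.
Degree of operating leverage = £40,474,143.00 / £24,182,843.00 = 1.6737.

1.67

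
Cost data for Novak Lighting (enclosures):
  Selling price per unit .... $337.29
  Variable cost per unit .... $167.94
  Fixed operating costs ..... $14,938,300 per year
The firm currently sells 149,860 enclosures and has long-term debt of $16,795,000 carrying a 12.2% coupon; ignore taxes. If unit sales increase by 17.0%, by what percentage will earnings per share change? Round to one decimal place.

At 149,860 units, contribution = 149,860 × $169.35 = $25,378,791.00.
Subtracting fixed costs: EBIT = $25,378,791.00 − $14,938,300 = $10,440,491.00.
Interest = $2,048,990.00, so EBIT − I = $8,391,501.00.
DCL = total CM / (EBIT − I) = $25,378,791.00 / $8,391,501.00 = 3.0243.
EPS therefore changes by 3.0243 × (+17.0%) = +51.4%.

+51.4%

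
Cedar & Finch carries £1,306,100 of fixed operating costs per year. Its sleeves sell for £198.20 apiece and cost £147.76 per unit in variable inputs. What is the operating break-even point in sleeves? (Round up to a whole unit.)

25,895 sleeves

Unit CM = price − variable cost = £198.20 − £147.76 = £50.44.
Break-even volume = fixed costs ÷ CM per unit = £1,306,100 ÷ £50.44 = 25,894.13, so 25,895 sleeves.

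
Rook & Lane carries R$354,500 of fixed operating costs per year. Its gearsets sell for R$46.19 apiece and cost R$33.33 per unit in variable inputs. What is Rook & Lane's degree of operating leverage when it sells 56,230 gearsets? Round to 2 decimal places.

At 56,230 units, contribution = 56,230 × R$12.86 = R$723,117.80.
EBIT = R$723,117.80 − R$354,500 = R$368,617.80.
DOL = contribution ÷ EBIT = R$723,117.80 ÷ R$368,617.80 = 1.9617.

1.96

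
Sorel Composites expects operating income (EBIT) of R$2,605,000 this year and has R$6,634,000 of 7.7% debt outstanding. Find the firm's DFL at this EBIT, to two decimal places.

Interest = R$510,818.00.
Degree of financial leverage = EBIT / (EBIT − interest) = R$2,605,000 / R$2,094,182.00 = 1.2439.

1.24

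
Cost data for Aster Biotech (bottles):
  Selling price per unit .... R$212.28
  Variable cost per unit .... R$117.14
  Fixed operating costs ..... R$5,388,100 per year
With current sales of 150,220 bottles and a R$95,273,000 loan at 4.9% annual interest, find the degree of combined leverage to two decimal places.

3.37

Total contribution margin = 150,220 × R$95.14 = R$14,291,930.80.
EBIT = R$14,291,930.80 − R$5,388,100 = R$8,903,830.80. Interest = R$4,668,377.00.
DOL = R$14,291,930.80 ÷ R$8,903,830.80 = 1.6051; DFL = R$8,903,830.80 ÷ R$4,235,453.80 = 2.1022.
DCL = DOL × DFL = 1.6051 × 2.1022 = 3.3742.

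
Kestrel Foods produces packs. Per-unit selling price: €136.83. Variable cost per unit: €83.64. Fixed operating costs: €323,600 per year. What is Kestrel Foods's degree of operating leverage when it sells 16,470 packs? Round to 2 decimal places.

1.59

Contribution at this volume is 16,470 × €53.19 = €876,039.30.
Subtracting fixed costs: EBIT = €876,039.30 − €323,600 = €552,439.30.
Degree of operating leverage = €876,039.30 / €552,439.30 = 1.5858.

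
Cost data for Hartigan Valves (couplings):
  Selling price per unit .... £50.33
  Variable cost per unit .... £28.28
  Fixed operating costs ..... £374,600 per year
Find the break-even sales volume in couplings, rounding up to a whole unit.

16,989 couplings

Unit CM = price − variable cost = £50.33 − £28.28 = £22.05.
Break-even Q = £374,600 / £22.05 = 16,988.66 → 16,989 couplings.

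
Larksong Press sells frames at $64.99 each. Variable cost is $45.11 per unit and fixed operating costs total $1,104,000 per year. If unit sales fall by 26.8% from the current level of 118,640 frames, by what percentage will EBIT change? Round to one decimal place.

Total contribution margin = 118,640 × $19.88 = $2,358,563.20.
Subtracting fixed costs: EBIT = $2,358,563.20 − $1,104,000 = $1,254,563.20.
DOL = contribution ÷ EBIT = $2,358,563.20 ÷ $1,254,563.20 = 1.8800.
%ΔEBIT = DOL × %ΔSales = 1.8800 × -26.8% = -50.4%.

-50.4%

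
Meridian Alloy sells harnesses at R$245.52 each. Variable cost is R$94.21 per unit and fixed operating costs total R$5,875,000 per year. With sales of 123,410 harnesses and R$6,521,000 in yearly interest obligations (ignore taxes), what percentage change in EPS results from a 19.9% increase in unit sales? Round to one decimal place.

+59.2%

Contribution at this volume is 123,410 × R$151.31 = R$18,673,167.10.
Subtracting fixed costs: EBIT = R$18,673,167.10 − R$5,875,000 = R$12,798,167.10.
After interest of R$6,521,000.00, pre-tax earnings = R$6,277,167.10.
Degree of combined leverage = contribution ÷ (EBIT − I) = R$18,673,167.10 ÷ R$6,277,167.10 = 2.9748.
%ΔEPS = DCL × %ΔSales = 2.9748 × +19.9% = +59.2%.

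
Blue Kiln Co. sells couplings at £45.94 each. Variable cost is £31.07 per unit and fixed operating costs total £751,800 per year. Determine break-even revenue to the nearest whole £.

£2,322,642

Contribution margin per unit = £45.94 − £31.07 = £14.87, a CM ratio of £14.87 ÷ £45.94 = 0.3237.
Break-even sales = FC ÷ CM ratio = £751,800 × £45.94 / £14.87 = £2,322,642.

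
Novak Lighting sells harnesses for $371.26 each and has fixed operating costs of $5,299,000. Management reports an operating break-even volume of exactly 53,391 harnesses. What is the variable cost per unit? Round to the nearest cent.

At break-even, FC = Q × (P − VC), so P − VC = $5,299,000 ÷ 53,391 = $99.2489.
Hence VC = price − CM = $371.26 − $99.2489 = $272.01.

$272.01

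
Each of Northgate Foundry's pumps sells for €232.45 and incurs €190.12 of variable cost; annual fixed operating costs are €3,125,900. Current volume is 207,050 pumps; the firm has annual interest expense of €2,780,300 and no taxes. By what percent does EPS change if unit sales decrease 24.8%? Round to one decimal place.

At 207,050 units, contribution = 207,050 × €42.33 = €8,764,426.50.
EBIT = €8,764,426.50 − €3,125,900 = €5,638,526.50.
Interest = €2,780,300.00, so EBIT − I = €2,858,226.50.
Degree of combined leverage = contribution ÷ (EBIT − I) = €8,764,426.50 ÷ €2,858,226.50 = 3.0664.
EPS therefore changes by 3.0664 × (-24.8%) = -76.0%.

-76.0%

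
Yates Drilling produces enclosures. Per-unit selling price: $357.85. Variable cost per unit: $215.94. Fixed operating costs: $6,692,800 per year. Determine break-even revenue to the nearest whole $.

$16,877,024

Contribution margin per unit = $357.85 − $215.94 = $141.91, a CM ratio of $141.91 ÷ $357.85 = 0.3966.
Break-even sales = FC ÷ CM ratio = $6,692,800 × $357.85 / $141.91 = $16,877,024.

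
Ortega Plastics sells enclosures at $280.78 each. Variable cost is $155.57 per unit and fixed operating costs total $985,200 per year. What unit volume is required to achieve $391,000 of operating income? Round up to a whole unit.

10,992 enclosures

Each unit contributes $280.78 − $155.57 = $125.21.
Units = (FC + target) / CM = ($985,200 + $391,000) / $125.21 = 10,991.13, so 10,992 enclosures.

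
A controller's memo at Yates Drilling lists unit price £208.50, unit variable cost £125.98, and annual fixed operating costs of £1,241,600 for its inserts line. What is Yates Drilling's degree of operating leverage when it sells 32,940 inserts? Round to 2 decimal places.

At 32,940 units, contribution = 32,940 × £82.52 = £2,718,208.80.
EBIT = £2,718,208.80 − £1,241,600 = £1,476,608.80.
DOL = contribution ÷ EBIT = £2,718,208.80 ÷ £1,476,608.80 = 1.8408.

1.84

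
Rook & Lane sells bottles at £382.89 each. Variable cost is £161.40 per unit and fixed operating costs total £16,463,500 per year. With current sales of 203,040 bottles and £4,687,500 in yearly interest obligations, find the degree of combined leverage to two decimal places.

1.89

Total contribution margin = 203,040 × £221.49 = £44,971,329.60.
EBIT = £44,971,329.60 − £16,463,500 = £28,507,829.60. Interest = £4,687,500.00.
DOL = £44,971,329.60 ÷ £28,507,829.60 = 1.5775; DFL = £28,507,829.60 ÷ £23,820,329.60 = 1.1968.
Combined leverage = 1.5775 × 1.1968 = 1.8880.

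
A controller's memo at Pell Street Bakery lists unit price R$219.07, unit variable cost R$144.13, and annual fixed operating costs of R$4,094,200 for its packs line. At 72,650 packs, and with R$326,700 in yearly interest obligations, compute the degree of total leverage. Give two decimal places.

At 72,650 units, contribution = 72,650 × R$74.94 = R$5,444,391.00.
Subtracting fixed costs: EBIT = R$5,444,391.00 − R$4,094,200 = R$1,350,191.00. Interest = R$326,700.00, so EBIT − I = R$1,023,491.00.
Degree of total leverage = total CM / (EBIT − interest) = R$5,444,391.00 / R$1,023,491.00 = 5.3194.

5.32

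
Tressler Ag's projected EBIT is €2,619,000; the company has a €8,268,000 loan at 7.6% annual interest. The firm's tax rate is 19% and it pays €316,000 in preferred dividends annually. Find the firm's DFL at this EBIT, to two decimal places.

Annual interest charges come to €628,368.00.
Pre-tax preferred-dividend burden = €316,000 ÷ (1 − 0.19) = €390,123.46.
DFL = EBIT ÷ [EBIT − I − D_p/(1−t)] = €2,619,000 ÷ [€2,619,000 − €628,368.00 − €390,123.46] = €2,619,000 ÷ €1,600,508.54 = 1.6364.

1.64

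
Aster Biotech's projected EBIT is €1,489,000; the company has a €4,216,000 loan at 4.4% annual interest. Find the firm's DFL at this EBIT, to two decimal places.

1.14

Interest = €185,504.00.
DFL = EBIT ÷ (EBIT − I) = €1,489,000 ÷ (€1,489,000 − €185,504.00) = €1,489,000 ÷ €1,303,496.00 = 1.1423.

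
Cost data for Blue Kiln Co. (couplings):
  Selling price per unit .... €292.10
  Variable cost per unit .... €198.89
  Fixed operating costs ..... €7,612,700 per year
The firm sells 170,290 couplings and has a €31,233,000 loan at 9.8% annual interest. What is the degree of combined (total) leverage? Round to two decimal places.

3.05

Contribution at this volume is 170,290 × €93.21 = €15,872,730.90.
Operating income = contribution − fixed costs = €15,872,730.90 − €7,612,700 = €8,260,030.90. Interest = €3,060,834.00.
DOL = €15,872,730.90 ÷ €8,260,030.90 = 1.9216; DFL = €8,260,030.90 ÷ €5,199,196.90 = 1.5887.
DCL = DOL × DFL = 1.9216 × 1.5887 = 3.0528.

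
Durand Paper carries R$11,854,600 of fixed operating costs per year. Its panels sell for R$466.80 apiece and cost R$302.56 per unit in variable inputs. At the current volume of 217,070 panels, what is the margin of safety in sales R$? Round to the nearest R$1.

Unit CM = price − variable cost = R$466.80 − R$302.56 = R$164.24. Break-even units = R$11,854,600 ÷ R$164.24 = 72,178.52; break-even revenue = 72,178.52 × R$466.80 = R$33,692,932.78.
Current sales = 217,070 × R$466.80 = R$101,328,276.00.
Margin of safety = R$101,328,276.00 − R$33,692,932.78 = R$67,635,343.

R$67,635,343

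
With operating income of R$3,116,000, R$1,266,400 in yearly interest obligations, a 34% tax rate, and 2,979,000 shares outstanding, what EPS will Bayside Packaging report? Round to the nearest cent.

R$0.41

Interest = R$1,266,400.00, so EBT = R$3,116,000 − R$1,266,400.00 = R$1,849,600.00.
After tax at 34%: net income = R$1,849,600.00 × 0.66 = R$1,220,736.00.
Per share: R$1,220,736.00 / 2,979,000 shares = R$0.41.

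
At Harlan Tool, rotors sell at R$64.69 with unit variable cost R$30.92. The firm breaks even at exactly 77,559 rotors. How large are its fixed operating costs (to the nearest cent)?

R$2,619,167.43

Unit CM = price − variable cost = R$64.69 − R$30.92 = R$33.77.
Fixed costs = break-even units × CM = 77,559 × R$33.77 = R$2,619,167.43.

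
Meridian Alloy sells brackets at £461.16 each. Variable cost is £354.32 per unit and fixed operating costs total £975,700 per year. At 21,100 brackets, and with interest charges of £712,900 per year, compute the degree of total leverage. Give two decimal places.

Total contribution margin = 21,100 × £106.84 = £2,254,324.00.
EBIT = £2,254,324.00 − £975,700 = £1,278,624.00. Interest = £712,900.00, so EBIT − I = £565,724.00.
DCL = contribution ÷ (EBIT − I) = £2,254,324.00 ÷ £565,724.00 = 3.9848.

3.98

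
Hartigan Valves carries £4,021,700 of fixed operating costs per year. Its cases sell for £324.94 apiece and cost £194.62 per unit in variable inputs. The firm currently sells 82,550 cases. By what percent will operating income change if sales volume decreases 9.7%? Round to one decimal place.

At 82,550 units, contribution = 82,550 × £130.32 = £10,757,916.00.
EBIT = £10,757,916.00 − £4,021,700 = £6,736,216.00.
Degree of operating leverage = £10,757,916.00 / £6,736,216.00 = 1.5970.
%ΔEBIT = DOL × %ΔSales = 1.5970 × -9.7% = -15.5%.

-15.5%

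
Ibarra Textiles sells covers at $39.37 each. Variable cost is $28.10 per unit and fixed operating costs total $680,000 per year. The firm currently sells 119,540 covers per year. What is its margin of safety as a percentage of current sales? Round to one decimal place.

49.5%

Each unit contributes $39.37 − $28.10 = $11.27. Break-even units = $680,000 ÷ $11.27 = 60,337.18; break-even revenue = 60,337.18 × $39.37 = $2,375,474.71.
Actual sales revenue = 119,540 × $39.37 = $4,706,289.80.
Margin of safety = ($4,706,289.80 − $2,375,474.71) ÷ $4,706,289.80 = 49.5%.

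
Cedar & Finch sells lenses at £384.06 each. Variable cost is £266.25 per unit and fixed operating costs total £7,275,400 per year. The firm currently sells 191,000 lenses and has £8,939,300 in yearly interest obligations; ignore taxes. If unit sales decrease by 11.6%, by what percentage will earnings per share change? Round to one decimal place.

At 191,000 units, contribution = 191,000 × £117.81 = £22,501,710.00.
EBIT = £22,501,710.00 − £7,275,400 = £15,226,310.00.
After interest of £8,939,300.00, pre-tax earnings = £6,287,010.00.
DCL = total CM / (EBIT − I) = £22,501,710.00 / £6,287,010.00 = 3.5791.
%ΔEPS = DCL × %ΔSales = 3.5791 × -11.6% = -41.5%.

-41.5%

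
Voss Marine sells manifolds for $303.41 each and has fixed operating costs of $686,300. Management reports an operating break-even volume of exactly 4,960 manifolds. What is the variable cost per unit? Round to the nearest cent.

$165.04

At break-even, FC = Q × (P − VC), so P − VC = $686,300 ÷ 4,960 = $138.3669.
Hence VC = price − CM = $303.41 − $138.3669 = $165.04.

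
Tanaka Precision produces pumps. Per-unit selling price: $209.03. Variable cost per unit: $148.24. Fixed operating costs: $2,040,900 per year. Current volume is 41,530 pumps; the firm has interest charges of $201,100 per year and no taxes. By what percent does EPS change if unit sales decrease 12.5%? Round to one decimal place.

Total contribution margin = 41,530 × $60.79 = $2,524,608.70.
EBIT = $2,524,608.70 − $2,040,900 = $483,708.70.
After interest of $201,100.00, pre-tax earnings = $282,608.70.
Degree of combined leverage = contribution ÷ (EBIT − I) = $2,524,608.70 ÷ $282,608.70 = 8.9332.
%ΔEPS = DCL × %ΔSales = 8.9332 × -12.5% = -111.7%.

-111.7%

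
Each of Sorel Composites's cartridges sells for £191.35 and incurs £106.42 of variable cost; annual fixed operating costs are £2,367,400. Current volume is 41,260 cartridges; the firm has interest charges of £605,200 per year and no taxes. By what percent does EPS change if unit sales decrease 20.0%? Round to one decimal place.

-131.8%

Total contribution margin = 41,260 × £84.93 = £3,504,211.80.
EBIT = £3,504,211.80 − £2,367,400 = £1,136,811.80.
Interest = £605,200.00, so EBIT − I = £531,611.80.
DCL = total CM / (EBIT − I) = £3,504,211.80 / £531,611.80 = 6.5917.
EPS therefore changes by 6.5917 × (-20.0%) = -131.8%.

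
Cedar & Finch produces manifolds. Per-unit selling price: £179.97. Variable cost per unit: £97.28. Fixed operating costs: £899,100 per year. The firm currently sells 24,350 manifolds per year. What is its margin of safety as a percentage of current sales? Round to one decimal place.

Contribution margin per unit = £179.97 − £97.28 = £82.69. Break-even units = £899,100 ÷ £82.69 = 10,873.14; break-even revenue = 10,873.14 × £179.97 = £1,956,839.12.
Current sales = 24,350 × £179.97 = £4,382,269.50.
Margin of safety = (£4,382,269.50 − £1,956,839.12) ÷ £4,382,269.50 = 55.3%.

55.3%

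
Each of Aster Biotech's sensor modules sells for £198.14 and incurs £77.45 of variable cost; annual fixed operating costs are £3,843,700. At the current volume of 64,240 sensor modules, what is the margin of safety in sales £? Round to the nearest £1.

£6,418,209

Each unit contributes £198.14 − £77.45 = £120.69. Break-even units = £3,843,700 ÷ £120.69 = 31,847.71; break-even revenue = 31,847.71 × £198.14 = £6,310,305.06.
Current sales = 64,240 × £198.14 = £12,728,513.60.
Margin of safety = £12,728,513.60 − £6,310,305.06 = £6,418,209.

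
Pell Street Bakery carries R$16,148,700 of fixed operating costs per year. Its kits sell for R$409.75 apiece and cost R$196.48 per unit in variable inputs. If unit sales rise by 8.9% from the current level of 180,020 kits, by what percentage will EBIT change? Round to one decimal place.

+15.4%

Total contribution margin = 180,020 × R$213.27 = R$38,392,865.40.
Operating income = contribution − fixed costs = R$38,392,865.40 − R$16,148,700 = R$22,244,165.40.
Degree of operating leverage = R$38,392,865.40 / R$22,244,165.40 = 1.7260.
Operating income changes by 1.7260 × +8.9% = +15.4%.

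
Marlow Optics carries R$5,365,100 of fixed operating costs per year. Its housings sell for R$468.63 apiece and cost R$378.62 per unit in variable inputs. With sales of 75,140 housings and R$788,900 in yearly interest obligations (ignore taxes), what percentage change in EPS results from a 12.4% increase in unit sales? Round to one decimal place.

Contribution at this volume is 75,140 × R$90.01 = R$6,763,351.40.
Operating income = contribution − fixed costs = R$6,763,351.40 − R$5,365,100 = R$1,398,251.40.
After interest of R$788,900.00, pre-tax earnings = R$609,351.40.
DCL = total CM / (EBIT − I) = R$6,763,351.40 / R$609,351.40 = 11.0993.
EPS therefore changes by 11.0993 × (+12.4%) = +137.6%.

+137.6%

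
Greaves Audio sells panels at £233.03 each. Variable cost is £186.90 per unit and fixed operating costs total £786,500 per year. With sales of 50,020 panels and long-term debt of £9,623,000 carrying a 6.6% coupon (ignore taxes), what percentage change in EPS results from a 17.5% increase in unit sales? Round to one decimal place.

+45.6%

Total contribution margin = 50,020 × £46.13 = £2,307,422.60.
Operating income = contribution − fixed costs = £2,307,422.60 − £786,500 = £1,520,922.60.
After interest of £635,118.00, pre-tax earnings = £885,804.60.
Degree of combined leverage = contribution ÷ (EBIT − I) = £2,307,422.60 ÷ £885,804.60 = 2.6049.
EPS therefore changes by 2.6049 × (+17.5%) = +45.6%.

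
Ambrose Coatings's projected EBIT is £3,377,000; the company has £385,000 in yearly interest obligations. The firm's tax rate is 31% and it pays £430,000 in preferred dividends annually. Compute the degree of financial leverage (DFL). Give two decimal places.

Interest = £385,000.00.
Preferred dividends grossed up pre-tax: £430,000 / (1 − 0.31) = £623,188.41.
DFL = EBIT ÷ [EBIT − I − D_p/(1−t)] = £3,377,000 ÷ [£3,377,000 − £385,000.00 − £623,188.41] = £3,377,000 ÷ £2,368,811.59 = 1.4256.

1.43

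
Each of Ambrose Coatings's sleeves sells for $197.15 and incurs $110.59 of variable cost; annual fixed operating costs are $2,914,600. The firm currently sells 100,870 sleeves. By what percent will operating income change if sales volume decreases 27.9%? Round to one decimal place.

-41.9%

Total contribution margin = 100,870 × $86.56 = $8,731,307.20.
EBIT = $8,731,307.20 − $2,914,600 = $5,816,707.20.
So DOL = total CM / EBIT = $8,731,307.20 / $5,816,707.20 = 1.5011.
So EBIT moves 1.5011 × (-27.9%) = -41.9%.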